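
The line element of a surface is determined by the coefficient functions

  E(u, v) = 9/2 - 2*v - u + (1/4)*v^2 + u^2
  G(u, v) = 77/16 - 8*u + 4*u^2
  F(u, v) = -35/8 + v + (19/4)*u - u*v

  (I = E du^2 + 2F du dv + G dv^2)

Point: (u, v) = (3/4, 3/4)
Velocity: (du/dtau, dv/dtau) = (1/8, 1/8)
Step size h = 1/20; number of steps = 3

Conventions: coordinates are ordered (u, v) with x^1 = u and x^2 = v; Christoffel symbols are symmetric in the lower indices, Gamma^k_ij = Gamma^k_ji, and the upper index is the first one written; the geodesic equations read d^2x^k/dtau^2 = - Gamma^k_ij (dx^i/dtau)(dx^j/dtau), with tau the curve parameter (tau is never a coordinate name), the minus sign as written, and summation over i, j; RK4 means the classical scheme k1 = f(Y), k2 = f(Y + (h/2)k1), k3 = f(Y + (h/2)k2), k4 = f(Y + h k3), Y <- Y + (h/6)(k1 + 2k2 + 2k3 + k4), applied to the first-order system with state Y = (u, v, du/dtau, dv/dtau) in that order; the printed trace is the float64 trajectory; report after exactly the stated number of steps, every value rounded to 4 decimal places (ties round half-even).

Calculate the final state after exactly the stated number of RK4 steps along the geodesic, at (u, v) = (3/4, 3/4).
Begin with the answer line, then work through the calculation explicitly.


Answer: u = 0.7687, v = 0.7682, du/dtau = 0.1237, dv/dtau = 0.1178

f(Y) = (du/dtau, dv/dtau, -Gamma^u_ij Y'^i Y'^j, -Gamma^v_ij Y'^i Y'^j) with the Gammas evaluated at the stage position; h = 0.050000; intermediate values shown to 6 dp
step 0: u = 0.7500, v = 0.7500, du/dtau = 0.1250, dv/dtau = 0.1250
step 1:
  k1: at (u, v) = (0.750000, 0.750000), (du/dtau, dv/dtau) = (0.125000, 0.125000); Gamma_uuu = 1.191610, Gamma_uuv = -0.541770, Gamma_uvv = 0.483470, Gamma_vuu = 5.230359, Gamma_vuv = -1.259865, Gamma_vvv = 0.284394; k1 = (0.125000, 0.125000, -0.009243, -0.046797)
  k2: at (u, v) = (0.753125, 0.753125), (du/dtau, dv/dtau) = (0.124769, 0.123830); Gamma_uuu = 1.170526, Gamma_uuv = -0.533111, Gamma_uvv = 0.475610, Gamma_vuu = 5.230233, Gamma_vuv = -1.243617, Gamma_vvv = 0.275440; k2 = (0.124769, 0.123830, -0.009042, -0.047216)
  k3: at (u, v) = (0.753119, 0.753096), (du/dtau, dv/dtau) = (0.124774, 0.123820); Gamma_uuu = 1.170567, Gamma_uuv = -0.533124, Gamma_uvv = 0.475619, Gamma_vuu = 5.230268, Gamma_vuv = -1.243649, Gamma_vvv = 0.275456; k3 = (0.124774, 0.123820, -0.009043, -0.047223)
  k4: at (u, v) = (0.756239, 0.756191), (du/dtau, dv/dtau) = (0.124548, 0.122639); Gamma_uuu = 1.149533, Gamma_uuv = -0.524611, Gamma_uvv = 0.467853, Gamma_vuu = 5.230348, Gamma_vuv = -1.227453, Gamma_vvv = 0.266647; k4 = (0.124548, 0.122639, -0.008842, -0.047647)
  Y <- Y + (h/6)(k1 + 2k2 + 2k3 + k4): u = 0.7562, v = 0.7562, du/dtau = 0.1245, dv/dtau = 0.1226
step 2:
  k1: at (u, v) = (0.756239, 0.756191), (du/dtau, dv/dtau) = (0.124548, 0.122639); Gamma_uuu = 1.149533, Gamma_uuv = -0.524612, Gamma_uvv = 0.467854, Gamma_vuu = 5.230348, Gamma_vuv = -1.227453, Gamma_vvv = 0.266647; k1 = (0.124548, 0.122639, -0.008842, -0.047647)
  k2: at (u, v) = (0.759352, 0.759257), (du/dtau, dv/dtau) = (0.124327, 0.121448); Gamma_uuu = 1.128549, Gamma_uuv = -0.516245, Gamma_uvv = 0.460181, Gamma_vuu = 5.230632, Gamma_vuv = -1.211308, Gamma_vvv = 0.257984; k2 = (0.124327, 0.121448, -0.008642, -0.048076)
  k3: at (u, v) = (0.759347, 0.759227), (du/dtau, dv/dtau) = (0.124332, 0.121437); Gamma_uuu = 1.128589, Gamma_uuv = -0.516258, Gamma_uvv = 0.460189, Gamma_vuu = 5.230669, Gamma_vuv = -1.211338, Gamma_vvv = 0.257999; k3 = (0.124332, 0.121437, -0.008643, -0.048084)
  k4: at (u, v) = (0.762455, 0.762263), (du/dtau, dv/dtau) = (0.124116, 0.120235); Gamma_uuu = 1.107651, Gamma_uuv = -0.508035, Gamma_uvv = 0.452607, Gamma_vuu = 5.231159, Gamma_vuv = -1.195240, Gamma_vvv = 0.249479; k4 = (0.124116, 0.120235, -0.008443, -0.048518)
  Y <- Y + (h/6)(k1 + 2k2 + 2k3 + k4): u = 0.7625, v = 0.7623, du/dtau = 0.1241, dv/dtau = 0.1202
step 3:
  k1: at (u, v) = (0.762455, 0.762263), (du/dtau, dv/dtau) = (0.124116, 0.120235); Gamma_uuu = 1.107651, Gamma_uuv = -0.508036, Gamma_uvv = 0.452608, Gamma_vuu = 5.231159, Gamma_vuv = -1.195241, Gamma_vvv = 0.249479; k1 = (0.124116, 0.120235, -0.008443, -0.048518)
  k2: at (u, v) = (0.765558, 0.765269), (du/dtau, dv/dtau) = (0.123905, 0.119022); Gamma_uuu = 1.086759, Gamma_uuv = -0.499958, Gamma_uvv = 0.445115, Gamma_vuu = 5.231854, Gamma_vuv = -1.179189, Gamma_vvv = 0.241103; k2 = (0.123905, 0.119022, -0.008244, -0.048957)
  k3: at (u, v) = (0.765553, 0.765239), (du/dtau, dv/dtau) = (0.123910, 0.119011); Gamma_uuu = 1.086797, Gamma_uuv = -0.499969, Gamma_uvv = 0.445122, Gamma_vuu = 5.231891, Gamma_vuv = -1.179218, Gamma_vvv = 0.241116; k3 = (0.123910, 0.119011, -0.008245, -0.048965)
  k4: at (u, v) = (0.768651, 0.768214), (du/dtau, dv/dtau) = (0.123704, 0.117787); Gamma_uuu = 1.065945, Gamma_uuv = -0.492033, Gamma_uvv = 0.437715, Gamma_vuu = 5.232794, Gamma_vuv = -1.163208, Gamma_vvv = 0.232881; k4 = (0.123704, 0.117787, -0.008046, -0.049409)
  Y <- Y + (h/6)(k1 + 2k2 + 2k3 + k4): u = 0.7687, v = 0.7682, du/dtau = 0.1237, dv/dtau = 0.1178


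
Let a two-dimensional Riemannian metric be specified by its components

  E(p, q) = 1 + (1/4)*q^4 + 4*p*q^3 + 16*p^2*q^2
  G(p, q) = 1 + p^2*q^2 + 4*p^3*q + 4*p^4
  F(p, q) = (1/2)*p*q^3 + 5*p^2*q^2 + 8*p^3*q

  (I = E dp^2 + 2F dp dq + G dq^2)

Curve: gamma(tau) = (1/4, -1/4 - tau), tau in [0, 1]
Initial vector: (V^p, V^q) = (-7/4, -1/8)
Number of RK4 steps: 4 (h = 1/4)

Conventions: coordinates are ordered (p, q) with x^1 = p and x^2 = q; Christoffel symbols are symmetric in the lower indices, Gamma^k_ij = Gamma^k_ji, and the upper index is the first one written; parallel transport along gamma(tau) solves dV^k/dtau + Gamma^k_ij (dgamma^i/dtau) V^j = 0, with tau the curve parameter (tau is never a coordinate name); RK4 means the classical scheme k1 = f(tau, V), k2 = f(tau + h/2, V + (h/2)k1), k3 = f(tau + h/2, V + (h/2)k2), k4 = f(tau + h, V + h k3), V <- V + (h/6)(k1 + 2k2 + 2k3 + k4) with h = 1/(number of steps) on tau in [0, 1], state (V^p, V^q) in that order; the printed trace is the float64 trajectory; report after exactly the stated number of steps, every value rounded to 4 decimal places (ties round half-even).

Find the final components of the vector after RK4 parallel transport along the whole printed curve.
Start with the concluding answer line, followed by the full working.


Answer: V^p = -1.6105, V^q = -0.1315

gamma'(tau) = (0, -1); f(tau, V)^k = -Gamma^k_ij(gamma(tau)) gamma'^i(tau) V^j; h = 1/4; intermediate values shown to 6 dp
curve data and Christoffel symbols at the stage parameters:
  tau = 0.000000: gamma = (0.250000, -0.250000), gamma' = (0.000000, -1.000000); Gamma_ppp = 0.207985, Gamma_ppq = -0.155989, Gamma_pqq = -0.051996, Gamma_qpp = -0.059424, Gamma_qpq = 0.044568, Gamma_qqq = 0.014856
  tau = 0.125000: gamma = (0.250000, -0.375000), gamma' = (0.000000, -1.000000); Gamma_ppp = 0.417834, Gamma_ppq = -0.174097, Gamma_pqq = -0.069639, Gamma_qpp = -0.042855, Gamma_qpq = 0.017856, Gamma_qqq = 0.007142
  tau = 0.250000: gamma = (0.250000, -0.500000), gamma' = (0.000000, -1.000000); Gamma_ppp = 0.657534, Gamma_ppq = -0.164384, Gamma_pqq = -0.082192, Gamma_qpp = 0.000000, Gamma_qpq = 0.000000, Gamma_qqq = 0.000000
  tau = 0.375000: gamma = (0.250000, -0.625000), gamma' = (0.000000, -1.000000); Gamma_ppp = 0.906049, Gamma_ppq = -0.135907, Gamma_pqq = -0.090605, Gamma_qpp = 0.065894, Gamma_qpq = -0.009884, Gamma_qqq = -0.006589
  tau = 0.500000: gamma = (0.250000, -0.750000), gamma' = (0.000000, -1.000000); Gamma_ppp = 1.149242, Gamma_ppq = -0.095770, Gamma_pqq = -0.095770, Gamma_qpp = 0.153232, Gamma_qpq = -0.012769, Gamma_qqq = -0.012769
  tau = 0.625000: gamma = (0.250000, -0.875000), gamma' = (0.000000, -1.000000); Gamma_ppp = 1.376982, Gamma_ppq = -0.049178, Gamma_pqq = -0.098356, Gamma_qpp = 0.262282, Gamma_qpq = -0.009367, Gamma_qqq = -0.018734
  tau = 0.750000: gamma = (0.250000, -1.000000), gamma' = (0.000000, -1.000000); Gamma_ppp = 1.580247, Gamma_ppq = 0.000000, Gamma_pqq = -0.098765, Gamma_qpp = 0.395062, Gamma_qpq = 0.000000, Gamma_qqq = -0.024691
  tau = 0.875000: gamma = (0.250000, -1.125000), gamma' = (0.000000, -1.000000); Gamma_ppp = 1.748566, Gamma_ppq = 0.048571, Gamma_pqq = -0.097143, Gamma_qpp = 0.555100, Gamma_qpq = 0.015419, Gamma_qqq = -0.030839
  tau = 1.000000: gamma = (0.250000, -1.250000), gamma' = (0.000000, -1.000000); Gamma_ppp = 1.867704, Gamma_ppq = 0.093385, Gamma_pqq = -0.093385, Gamma_qpp = 0.747082, Gamma_qpq = 0.037354, Gamma_qqq = -0.037354
step 0: V^p = -1.7500, V^q = -0.1250
step 1: k1 = (0.279480, -0.079851), k2 = (0.307988, -0.031589), k3 = (0.306948, -0.031482), k4 = (0.285978, 0.000000); V <- V + (h/6)(k1 + 2k2 + 2k3 + k4): V^p = -1.6752, V^q = -0.1336
step 2: k1 = (0.286354, 0.000000), k2 = (0.234910, 0.017084), k3 = (0.235590, 0.017134), k4 = (0.167176, 0.022290); V <- V + (h/6)(k1 + 2k2 + 2k3 + k4): V^p = -1.6171, V^q = -0.1298
step 3: k1 = (0.167300, 0.022307), k2 = (0.090989, 0.017331), k3 = (0.091520, 0.017432), k4 = (0.012390, 0.003097); V <- V + (h/6)(k1 + 2k2 + 2k3 + k4): V^p = -1.5944, V^q = -0.1258
step 4: k1 = (0.012429, 0.003107), k2 = (-0.065179, -0.020692), k3 = (-0.065361, -0.020750), k4 = (-0.138182, -0.055273); V <- V + (h/6)(k1 + 2k2 + 2k3 + k4): V^p = -1.6105, V^q = -0.1315


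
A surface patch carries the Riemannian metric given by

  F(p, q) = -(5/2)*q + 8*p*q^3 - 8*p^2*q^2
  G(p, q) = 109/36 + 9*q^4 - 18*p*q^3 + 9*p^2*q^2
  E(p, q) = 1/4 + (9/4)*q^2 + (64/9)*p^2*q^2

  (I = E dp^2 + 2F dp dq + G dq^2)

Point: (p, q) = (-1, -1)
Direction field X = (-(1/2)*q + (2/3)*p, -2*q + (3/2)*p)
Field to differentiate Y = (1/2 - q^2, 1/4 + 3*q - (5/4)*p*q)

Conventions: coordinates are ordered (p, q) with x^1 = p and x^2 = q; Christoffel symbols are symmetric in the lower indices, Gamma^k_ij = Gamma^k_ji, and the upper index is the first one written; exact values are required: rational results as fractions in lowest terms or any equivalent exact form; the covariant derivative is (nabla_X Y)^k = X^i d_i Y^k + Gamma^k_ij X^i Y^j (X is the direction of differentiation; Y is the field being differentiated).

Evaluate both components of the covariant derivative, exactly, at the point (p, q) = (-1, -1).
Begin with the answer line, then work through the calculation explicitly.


Answer: (nabla_X Y)^p = 358799/118456, (nabla_X Y)^q = 42597/59228

E = 173/18, F = 5/2, G = 109/36 at the point
E_p = -128/9, E_q = -337/18, F_p = 8, F_q = -21/2, G_p = 0, G_q = 0
EG - F^2 = 14807/648;  g^inv = (648/14807) * [[109/36, -5/2], [-5/2, 173/18]]
first-kind symbols [ij,l] = (1/2)(d_i g_jl + d_j g_il - d_l g_ij): [pp,p] = E_p/2 = -64/9, [pp,q] = F_p - E_q/2 = 625/36, [pq,p] = E_q/2 = -337/36, [pq,q] = G_p/2 = 0, [qq,p] = F_q - G_p/2 = -21/2, [qq,q] = G_q/2 = 0
Gamma^p_ij = (G*[ij,p] - F*[ij,q])/(EG - F^2), Gamma^q_ij = (E*[ij,q] - F*[ij,p])/(EG - F^2)
Gamma_ppp = -42077/14807, Gamma_ppq = -36733/29614, Gamma_pqq = -20601/14807, Gamma_qpp = 119645/14807, Gamma_qpq = 15165/14807, Gamma_qqq = 17010/14807
X = (-1/6, 1/2), Y = (-1/2, -4) at the point


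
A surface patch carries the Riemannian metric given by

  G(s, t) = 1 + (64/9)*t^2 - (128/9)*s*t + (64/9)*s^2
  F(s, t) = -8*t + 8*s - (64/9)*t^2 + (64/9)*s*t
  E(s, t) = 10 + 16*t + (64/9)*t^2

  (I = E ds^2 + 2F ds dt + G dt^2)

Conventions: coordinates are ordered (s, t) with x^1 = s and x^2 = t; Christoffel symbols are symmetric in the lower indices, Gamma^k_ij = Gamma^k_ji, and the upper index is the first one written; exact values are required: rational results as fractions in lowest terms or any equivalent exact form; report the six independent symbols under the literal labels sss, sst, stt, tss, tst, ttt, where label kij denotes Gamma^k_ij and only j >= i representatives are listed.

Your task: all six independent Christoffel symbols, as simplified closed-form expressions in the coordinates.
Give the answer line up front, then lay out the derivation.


Answer: Gamma_sss = 0, Gamma_sst = (32*t + 36)/(32*s^2 - 64*s*t + 64*t^2 + 72*t + 45), Gamma_stt = (-32*t - 36)/(32*s^2 - 64*s*t + 64*t^2 + 72*t + 45), Gamma_tss = 0, Gamma_tst = (32*s - 32*t)/(32*s^2 - 64*s*t + 64*t^2 + 72*t + 45), Gamma_ttt = (-32*s + 32*t)/(32*s^2 - 64*s*t + 64*t^2 + 72*t + 45)

E = 10 + 16*t + (64/9)*t^2; F = -8*t + 8*s - (64/9)*t^2 + (64/9)*s*t; G = 1 + (64/9)*t^2 - (128/9)*s*t + (64/9)*s^2
Gamma^k_ij = (1/2) g^{kl} (d_i g_jl + d_j g_il - d_l g_ij), with g^inv = (1/(EG-F^2)) [[G, -F], [-F, E]]
first partials: E_s = 0, E_t = 16 + (128/9)*t, F_s = 8 + (64/9)*t, F_t = -8 - (128/9)*t + (64/9)*s, G_s = -(128/9)*t + (128/9)*s, G_t = (128/9)*t - (128/9)*s
D = EG - F^2 = 10 + 16*t + (128/9)*t^2 - (128/9)*s*t + (64/9)*s^2
expanded: Gamma^s_ss = (G E_s - 2F F_s + F E_t)/(2D), Gamma^s_st = (G E_t - F G_s)/(2D), Gamma^s_tt = (2G F_t - G G_s - F G_t)/(2D), Gamma^t_ss = (2E F_s - E E_t - F E_s)/(2D), Gamma^t_st = (E G_s - F E_t)/(2D), Gamma^t_tt = (E G_t - 2F F_t + F G_s)/(2D); substitute and cancel common factors


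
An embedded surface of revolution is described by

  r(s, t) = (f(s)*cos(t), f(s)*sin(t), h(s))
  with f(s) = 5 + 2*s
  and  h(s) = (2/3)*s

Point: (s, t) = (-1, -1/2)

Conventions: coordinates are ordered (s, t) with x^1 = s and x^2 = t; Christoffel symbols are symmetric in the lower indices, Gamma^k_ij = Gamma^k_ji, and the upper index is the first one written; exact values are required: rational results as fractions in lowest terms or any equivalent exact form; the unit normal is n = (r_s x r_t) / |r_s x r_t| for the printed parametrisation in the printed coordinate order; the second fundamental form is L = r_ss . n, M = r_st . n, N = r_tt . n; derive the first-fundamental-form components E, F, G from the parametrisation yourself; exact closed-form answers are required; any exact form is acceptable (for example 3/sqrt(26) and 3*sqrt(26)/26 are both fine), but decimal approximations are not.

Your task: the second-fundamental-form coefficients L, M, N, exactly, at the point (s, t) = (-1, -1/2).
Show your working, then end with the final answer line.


f = 3, f' = 2, f'' = 0, h' = 2/3, h'' = 0
E = 40/9, F = 0, G = 9; answer radicand W^2 = 40/9
unnormalised second-form numerators: l = 0, m = 0, n = 2; L = l/sqrt(40/9), and similarly M = m/sqrt(W^2), N = n/sqrt(W^2)

Answer: L = 0, M = 0, N = 3*sqrt(10)/10


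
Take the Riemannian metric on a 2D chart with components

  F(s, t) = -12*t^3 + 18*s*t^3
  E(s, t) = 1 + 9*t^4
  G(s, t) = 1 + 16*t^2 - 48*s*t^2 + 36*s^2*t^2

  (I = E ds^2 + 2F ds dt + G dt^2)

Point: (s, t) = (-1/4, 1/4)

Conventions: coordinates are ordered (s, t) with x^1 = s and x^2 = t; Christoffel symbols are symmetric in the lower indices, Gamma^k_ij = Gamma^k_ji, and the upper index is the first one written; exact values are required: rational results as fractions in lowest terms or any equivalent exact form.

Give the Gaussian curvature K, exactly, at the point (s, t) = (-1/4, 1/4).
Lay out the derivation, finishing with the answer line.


E = 265/256, F = -33/128, G = 185/64, EG - F^2 = 749/256 at the point
E_s = 0, E_t = 9/16, F_s = 9/32, F_t = -99/32, G_s = -33/8, G_t = 121/8
E_tt = 27/4, F_st = 27/8, G_ss = 9/2
Using the Brioschi determinant formula for K from the metric derivatives:
M1 = [[-E_tt/2 + F_st - G_ss/2, E_s/2, F_s - E_t/2], [F_t - G_s/2, E, F], [G_t/2, F, G]] = [[-9/4, 0, 0], [-33/32, 265/256, -33/128], [121/16, -33/128, 185/64]]; det M1 = -6741/1024
M2 = [[0, E_t/2, G_s/2], [E_t/2, E, F], [G_s/2, F, G]] = [[0, 9/32, -33/16], [9/32, 265/256, -33/128], [-33/16, -33/128, 185/64]]; det M2 = -4437/1024
det M1 - det M2 = -9/4; K = -9/4 / (749/256)^2 = -147456/561001

Answer: K = -147456/561001


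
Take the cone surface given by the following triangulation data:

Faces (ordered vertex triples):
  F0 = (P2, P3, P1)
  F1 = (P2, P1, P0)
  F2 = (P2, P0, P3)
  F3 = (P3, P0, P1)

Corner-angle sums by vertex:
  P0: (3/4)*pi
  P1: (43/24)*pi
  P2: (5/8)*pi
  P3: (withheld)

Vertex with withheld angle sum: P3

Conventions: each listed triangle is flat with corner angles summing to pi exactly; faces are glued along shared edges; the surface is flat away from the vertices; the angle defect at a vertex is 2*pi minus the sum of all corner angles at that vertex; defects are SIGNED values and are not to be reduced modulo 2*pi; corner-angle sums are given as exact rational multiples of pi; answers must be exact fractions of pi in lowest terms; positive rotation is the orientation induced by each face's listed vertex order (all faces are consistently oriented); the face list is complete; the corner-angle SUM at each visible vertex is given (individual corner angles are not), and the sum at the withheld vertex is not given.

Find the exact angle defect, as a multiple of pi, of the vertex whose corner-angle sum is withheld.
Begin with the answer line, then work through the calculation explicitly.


Answer: defect(P3) = (7/6)*pi

V = 4, E = 6, F = 4; chi = V - E + F = 2
Gauss-Bonnet: total defect = 2*pi*chi = 4*pi; visible defects sum to (17/6)*pi


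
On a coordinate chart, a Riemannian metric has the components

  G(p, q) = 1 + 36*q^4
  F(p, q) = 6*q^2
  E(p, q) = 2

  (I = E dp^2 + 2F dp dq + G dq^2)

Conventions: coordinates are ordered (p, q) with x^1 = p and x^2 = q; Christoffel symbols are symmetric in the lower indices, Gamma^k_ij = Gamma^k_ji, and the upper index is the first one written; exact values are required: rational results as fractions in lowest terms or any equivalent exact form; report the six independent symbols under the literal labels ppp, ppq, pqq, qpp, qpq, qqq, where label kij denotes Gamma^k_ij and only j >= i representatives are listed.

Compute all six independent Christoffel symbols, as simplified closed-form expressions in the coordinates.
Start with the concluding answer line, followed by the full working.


Answer: Gamma_ppp = 0, Gamma_ppq = 0, Gamma_pqq = 6*q/(18*q^4 + 1), Gamma_qpp = 0, Gamma_qpq = 0, Gamma_qqq = 36*q^3/(18*q^4 + 1)

E = 2; F = 6*q^2; G = 1 + 36*q^4
Gamma^k_ij = (1/2) g^{kl} (d_i g_jl + d_j g_il - d_l g_ij), with g^inv = (1/(EG-F^2)) [[G, -F], [-F, E]]
first partials: E_p = 0, E_q = 0, F_p = 0, F_q = 12*q, G_p = 0, G_q = 144*q^3
D = EG - F^2 = 2 + 36*q^4
expanded: Gamma^p_pp = (G E_p - 2F F_p + F E_q)/(2D), Gamma^p_pq = (G E_q - F G_p)/(2D), Gamma^p_qq = (2G F_q - G G_p - F G_q)/(2D), Gamma^q_pp = (2E F_p - E E_q - F E_p)/(2D), Gamma^q_pq = (E G_p - F E_q)/(2D), Gamma^q_qq = (E G_q - 2F F_q + F G_p)/(2D); substitute and cancel common factors


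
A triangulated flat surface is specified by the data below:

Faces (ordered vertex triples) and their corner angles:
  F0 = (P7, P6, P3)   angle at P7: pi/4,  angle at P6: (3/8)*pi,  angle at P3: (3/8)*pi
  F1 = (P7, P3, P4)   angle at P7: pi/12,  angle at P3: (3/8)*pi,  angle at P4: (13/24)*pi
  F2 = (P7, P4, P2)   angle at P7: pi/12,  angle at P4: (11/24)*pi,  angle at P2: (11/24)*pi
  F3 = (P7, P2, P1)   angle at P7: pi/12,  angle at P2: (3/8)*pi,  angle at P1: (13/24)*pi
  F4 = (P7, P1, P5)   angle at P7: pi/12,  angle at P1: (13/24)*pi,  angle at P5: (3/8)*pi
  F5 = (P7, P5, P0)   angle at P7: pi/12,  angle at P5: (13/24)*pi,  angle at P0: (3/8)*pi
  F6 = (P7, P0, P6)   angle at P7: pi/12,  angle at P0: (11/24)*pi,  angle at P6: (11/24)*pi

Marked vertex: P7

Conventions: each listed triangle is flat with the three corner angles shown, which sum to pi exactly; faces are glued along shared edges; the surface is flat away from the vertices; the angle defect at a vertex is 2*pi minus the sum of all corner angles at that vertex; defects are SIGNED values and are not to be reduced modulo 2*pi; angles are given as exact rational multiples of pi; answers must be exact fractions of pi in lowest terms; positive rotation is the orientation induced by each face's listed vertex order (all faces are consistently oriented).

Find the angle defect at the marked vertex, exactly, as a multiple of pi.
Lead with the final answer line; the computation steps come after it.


Answer: defect(P7) = (5/4)*pi

Sum of corner angles at P7: (3/4)*pi
defect = 2*pi - (3/4)*pi


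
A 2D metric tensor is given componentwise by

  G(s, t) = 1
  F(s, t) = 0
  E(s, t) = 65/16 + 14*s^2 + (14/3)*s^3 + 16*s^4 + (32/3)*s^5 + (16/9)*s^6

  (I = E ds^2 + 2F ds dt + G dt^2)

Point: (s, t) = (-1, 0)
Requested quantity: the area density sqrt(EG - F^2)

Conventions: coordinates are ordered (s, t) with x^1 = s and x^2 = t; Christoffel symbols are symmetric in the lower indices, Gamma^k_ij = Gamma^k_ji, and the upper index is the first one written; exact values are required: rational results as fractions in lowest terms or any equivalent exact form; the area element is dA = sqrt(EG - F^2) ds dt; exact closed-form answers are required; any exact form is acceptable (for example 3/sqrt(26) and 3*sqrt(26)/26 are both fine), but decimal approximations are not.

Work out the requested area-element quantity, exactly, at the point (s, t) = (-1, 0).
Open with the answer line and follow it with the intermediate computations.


Answer: sqrt(EG - F^2) = sqrt(2953)/12

E = 2953/144, F = 0, G = 1; EG - F^2 = 2953/144


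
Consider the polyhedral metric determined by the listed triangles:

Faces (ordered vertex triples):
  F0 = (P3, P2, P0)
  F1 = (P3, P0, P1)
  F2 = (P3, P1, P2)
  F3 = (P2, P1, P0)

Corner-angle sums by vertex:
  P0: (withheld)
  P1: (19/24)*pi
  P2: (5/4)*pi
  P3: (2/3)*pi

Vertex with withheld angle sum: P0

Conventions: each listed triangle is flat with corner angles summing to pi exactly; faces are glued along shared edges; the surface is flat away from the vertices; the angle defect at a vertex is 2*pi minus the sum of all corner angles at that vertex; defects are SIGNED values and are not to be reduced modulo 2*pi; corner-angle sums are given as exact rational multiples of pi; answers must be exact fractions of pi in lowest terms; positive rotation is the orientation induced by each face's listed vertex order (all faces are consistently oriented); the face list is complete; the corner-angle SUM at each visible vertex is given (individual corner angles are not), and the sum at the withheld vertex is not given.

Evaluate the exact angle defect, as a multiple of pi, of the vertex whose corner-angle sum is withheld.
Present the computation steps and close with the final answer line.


V = 4, E = 6, F = 4; chi = V - E + F = 2
Gauss-Bonnet: total defect = 2*pi*chi = 4*pi; visible defects sum to (79/24)*pi

Answer: defect(P0) = (17/24)*pi


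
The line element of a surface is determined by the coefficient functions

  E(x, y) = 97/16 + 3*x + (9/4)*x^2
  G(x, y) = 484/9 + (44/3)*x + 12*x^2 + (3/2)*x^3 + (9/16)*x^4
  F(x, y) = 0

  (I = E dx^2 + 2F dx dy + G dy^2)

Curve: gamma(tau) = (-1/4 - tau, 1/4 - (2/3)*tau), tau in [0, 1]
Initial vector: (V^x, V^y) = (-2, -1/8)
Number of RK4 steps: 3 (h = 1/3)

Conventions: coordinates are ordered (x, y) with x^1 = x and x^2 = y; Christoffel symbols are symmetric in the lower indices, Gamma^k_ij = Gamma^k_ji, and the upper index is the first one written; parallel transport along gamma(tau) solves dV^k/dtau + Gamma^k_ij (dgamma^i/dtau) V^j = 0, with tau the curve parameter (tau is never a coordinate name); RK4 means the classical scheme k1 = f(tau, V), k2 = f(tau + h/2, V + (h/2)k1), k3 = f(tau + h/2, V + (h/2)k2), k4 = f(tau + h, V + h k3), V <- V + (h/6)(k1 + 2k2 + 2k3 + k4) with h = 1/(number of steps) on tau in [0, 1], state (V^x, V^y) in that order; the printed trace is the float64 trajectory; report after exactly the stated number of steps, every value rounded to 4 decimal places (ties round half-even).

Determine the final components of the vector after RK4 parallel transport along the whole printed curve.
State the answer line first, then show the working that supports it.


Answer: V^x = -1.9463, V^y = -0.1002

gamma'(tau) = (-1, -2/3); f(tau, V)^k = -Gamma^k_ij(gamma(tau)) gamma'^i(tau) V^j; h = 1/3; intermediate values shown to 6 dp
curve data and Christoffel symbols at the stage parameters:
  tau = 0.000000: gamma = (-0.250000, 0.250000), gamma' = (-1.000000, -0.666667); Gamma_xxx = 0.171920, Gamma_xxy = 0.000000, Gamma_xyy = -0.817216, Gamma_yxx = 0.000000, Gamma_yxy = 0.087655, Gamma_yyy = 0.000000
  tau = 0.166667: gamma = (-0.416667, 0.138889), gamma' = (-1.000000, -0.666667); Gamma_xxx = 0.108108, Gamma_xxy = 0.000000, Gamma_xyy = -0.507883, Gamma_yxx = 0.000000, Gamma_yxy = 0.053215, Gamma_yyy = 0.000000
  tau = 0.333333: gamma = (-0.583333, 0.027778), gamma' = (-1.000000, -0.666667); Gamma_xxx = 0.036923, Gamma_xxy = 0.000000, Gamma_xyy = -0.172436, Gamma_yxx = 0.000000, Gamma_yxy = 0.017844, Gamma_yyy = 0.000000
  tau = 0.500000: gamma = (-0.750000, -0.083333), gamma' = (-1.000000, -0.666667); Gamma_xxx = -0.036923, Gamma_xxy = 0.000000, Gamma_xyy = 0.172436, Gamma_yxx = 0.000000, Gamma_yxy = -0.017844, Gamma_yyy = 0.000000
  tau = 0.666667: gamma = (-0.916667, -0.194444), gamma' = (-1.000000, -0.666667); Gamma_xxx = -0.108108, Gamma_xxy = 0.000000, Gamma_xyy = 0.507883, Gamma_yxx = 0.000000, Gamma_yxy = -0.053215, Gamma_yyy = 0.000000
  tau = 0.833333: gamma = (-1.083333, -0.305556), gamma' = (-1.000000, -0.666667); Gamma_xxx = -0.171920, Gamma_xxy = 0.000000, Gamma_xyy = 0.817216, Gamma_yxx = 0.000000, Gamma_yxy = -0.087655, Gamma_yyy = 0.000000
  tau = 1.000000: gamma = (-1.250000, -0.416667), gamma' = (-1.000000, -0.666667); Gamma_xxx = -0.225201, Gamma_xxy = 0.000000, Gamma_xyy = 1.089254, Gamma_yxx = 0.000000, Gamma_yxy = -0.120603, Gamma_yyy = 0.000000
step 0: V^x = -2.0000, V^y = -0.1250
step 1: k1 = (-0.275738, -0.127831), k2 = (-0.171647, -0.080369), k3 = (-0.172450, -0.079333), k4 = (-0.058559, -0.027178); V <- V + (h/6)(k1 + 2k2 + 2k3 + k4): V^x = -2.0568, V^y = -0.1514
step 2: k1 = (-0.058544, -0.027168), k2 = (0.058384, 0.027365), k3 = (0.058709, 0.026971), k4 = (0.172038, 0.079850); V <- V + (h/6)(k1 + 2k2 + 2k3 + k4): V^x = -2.0375, V^y = -0.1424
step 3: k1 = (0.172057, 0.079861), k2 = (0.275030, 0.128703), k3 = (0.276514, 0.126987), k4 = (0.365425, 0.168475); V <- V + (h/6)(k1 + 2k2 + 2k3 + k4): V^x = -1.9463, V^y = -0.1002


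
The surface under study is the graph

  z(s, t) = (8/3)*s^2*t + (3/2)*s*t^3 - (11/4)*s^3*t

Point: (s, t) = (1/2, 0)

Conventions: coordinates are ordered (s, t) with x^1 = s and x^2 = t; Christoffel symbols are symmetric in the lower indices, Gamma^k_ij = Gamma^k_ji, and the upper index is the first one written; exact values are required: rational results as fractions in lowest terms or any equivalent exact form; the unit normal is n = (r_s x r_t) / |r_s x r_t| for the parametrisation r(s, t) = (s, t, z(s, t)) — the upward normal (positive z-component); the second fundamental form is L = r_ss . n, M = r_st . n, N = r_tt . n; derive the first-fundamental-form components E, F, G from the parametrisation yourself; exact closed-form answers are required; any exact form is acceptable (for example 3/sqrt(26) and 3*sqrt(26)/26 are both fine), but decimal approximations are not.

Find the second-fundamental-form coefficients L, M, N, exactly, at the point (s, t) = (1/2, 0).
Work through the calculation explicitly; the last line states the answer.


z_s = 0, z_t = 31/96, z_ss = 0, z_st = 29/48, z_tt = 0
E = 1, F = 0, G = 10177/9216; answer radicand W^2 = 10177/9216
unnormalised second-form numerators: l = 0, m = 29/48, n = 0; L = l/sqrt(10177/9216), and similarly M = m/sqrt(W^2), N = n/sqrt(W^2)

Answer: L = 0, M = 58*sqrt(10177)/10177, N = 0


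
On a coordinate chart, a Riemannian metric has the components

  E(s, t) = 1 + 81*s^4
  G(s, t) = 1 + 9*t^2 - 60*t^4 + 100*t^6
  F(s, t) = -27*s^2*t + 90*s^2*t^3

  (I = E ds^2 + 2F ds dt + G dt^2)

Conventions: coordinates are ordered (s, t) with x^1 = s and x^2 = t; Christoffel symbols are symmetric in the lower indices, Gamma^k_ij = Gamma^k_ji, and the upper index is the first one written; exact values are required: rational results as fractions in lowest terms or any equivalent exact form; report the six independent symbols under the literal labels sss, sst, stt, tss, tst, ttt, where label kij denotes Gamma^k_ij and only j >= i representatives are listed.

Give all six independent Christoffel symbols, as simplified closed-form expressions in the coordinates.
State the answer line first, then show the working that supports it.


Answer: Gamma_sss = 162*s^3/(81*s^4 + 100*t^6 - 60*t^4 + 9*t^2 + 1), Gamma_sst = 0, Gamma_stt = (270*s^2*t^2 - 27*s^2)/(81*s^4 + 100*t^6 - 60*t^4 + 9*t^2 + 1), Gamma_tss = (180*s*t^3 - 54*s*t)/(81*s^4 + 100*t^6 - 60*t^4 + 9*t^2 + 1), Gamma_tst = 0, Gamma_ttt = (300*t^5 - 120*t^3 + 9*t)/(81*s^4 + 100*t^6 - 60*t^4 + 9*t^2 + 1)

E = 1 + 81*s^4; F = -27*s^2*t + 90*s^2*t^3; G = 1 + 9*t^2 - 60*t^4 + 100*t^6
Gamma^k_ij = (1/2) g^{kl} (d_i g_jl + d_j g_il - d_l g_ij), with g^inv = (1/(EG-F^2)) [[G, -F], [-F, E]]
first partials: E_s = 324*s^3, E_t = 0, F_s = -54*s*t + 180*s*t^3, F_t = -27*s^2 + 270*s^2*t^2, G_s = 0, G_t = 18*t - 240*t^3 + 600*t^5
D = EG - F^2 = 1 + 9*t^2 - 60*t^4 + 81*s^4 + 100*t^6
expanded: Gamma^s_ss = (G E_s - 2F F_s + F E_t)/(2D), Gamma^s_st = (G E_t - F G_s)/(2D), Gamma^s_tt = (2G F_t - G G_s - F G_t)/(2D), Gamma^t_ss = (2E F_s - E E_t - F E_s)/(2D), Gamma^t_st = (E G_s - F E_t)/(2D), Gamma^t_tt = (E G_t - 2F F_t + F G_s)/(2D); substitute and cancel common factors


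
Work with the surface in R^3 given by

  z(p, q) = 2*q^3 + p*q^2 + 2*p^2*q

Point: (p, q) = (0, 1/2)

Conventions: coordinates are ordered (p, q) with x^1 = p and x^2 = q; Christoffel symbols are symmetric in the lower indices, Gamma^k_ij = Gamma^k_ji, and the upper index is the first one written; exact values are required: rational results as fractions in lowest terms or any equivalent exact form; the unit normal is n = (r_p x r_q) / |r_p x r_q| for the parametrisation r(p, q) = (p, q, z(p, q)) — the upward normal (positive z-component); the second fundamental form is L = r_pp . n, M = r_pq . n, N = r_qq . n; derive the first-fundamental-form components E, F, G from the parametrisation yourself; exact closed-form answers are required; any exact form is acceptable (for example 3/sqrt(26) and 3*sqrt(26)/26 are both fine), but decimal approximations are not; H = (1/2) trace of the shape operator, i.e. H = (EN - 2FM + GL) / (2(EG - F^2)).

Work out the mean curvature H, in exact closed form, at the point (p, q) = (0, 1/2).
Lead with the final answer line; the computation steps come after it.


Answer: H = 388*sqrt(53)/2809

z_p = 1/4, z_q = 3/2, z_pp = 2, z_pq = 1, z_qq = 6
E = 17/16, F = 3/8, G = 13/4; answer radicand W^2 = 53/16
unnormalised second-form numerators: l = 2, m = 1, n = 6; L = l/sqrt(53/16), and similarly M = m/sqrt(W^2), N = n/sqrt(W^2)
H = (E*n - 2*F*m + G*l) / (2*(EG - F^2)*sqrt(W^2)); E*n - 2*F*m + G*l = 97/8, EG - F^2 = 53/16, so H = (97/53)/sqrt(53/16)


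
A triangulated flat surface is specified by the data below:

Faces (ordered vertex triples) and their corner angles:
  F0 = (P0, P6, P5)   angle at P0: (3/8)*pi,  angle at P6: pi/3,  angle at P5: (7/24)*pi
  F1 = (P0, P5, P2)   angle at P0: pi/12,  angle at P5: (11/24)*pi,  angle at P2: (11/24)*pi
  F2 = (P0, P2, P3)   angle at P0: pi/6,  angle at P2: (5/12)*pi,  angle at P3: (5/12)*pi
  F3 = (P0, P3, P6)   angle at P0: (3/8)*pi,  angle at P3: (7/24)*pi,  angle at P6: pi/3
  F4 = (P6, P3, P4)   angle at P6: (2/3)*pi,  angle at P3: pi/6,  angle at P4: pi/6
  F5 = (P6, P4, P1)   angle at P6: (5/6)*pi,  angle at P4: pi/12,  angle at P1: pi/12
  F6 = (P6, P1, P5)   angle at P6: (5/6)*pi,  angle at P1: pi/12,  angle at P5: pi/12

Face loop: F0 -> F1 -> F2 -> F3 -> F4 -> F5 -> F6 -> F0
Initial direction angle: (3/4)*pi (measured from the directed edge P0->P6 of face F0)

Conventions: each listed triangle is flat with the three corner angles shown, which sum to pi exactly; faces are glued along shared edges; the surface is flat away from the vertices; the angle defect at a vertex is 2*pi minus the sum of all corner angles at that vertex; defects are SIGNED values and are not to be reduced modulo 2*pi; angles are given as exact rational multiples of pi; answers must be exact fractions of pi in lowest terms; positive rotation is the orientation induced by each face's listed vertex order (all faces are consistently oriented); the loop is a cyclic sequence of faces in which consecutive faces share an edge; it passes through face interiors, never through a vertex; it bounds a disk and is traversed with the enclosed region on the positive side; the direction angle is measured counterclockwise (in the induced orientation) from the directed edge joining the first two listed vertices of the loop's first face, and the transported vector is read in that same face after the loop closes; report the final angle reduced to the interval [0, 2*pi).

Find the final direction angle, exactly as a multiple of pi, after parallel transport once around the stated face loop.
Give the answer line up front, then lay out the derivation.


Answer: final direction angle = (3/4)*pi

enclosed vertex P0: corner angles sum to pi, defect = 2*pi - pi = pi
enclosed vertex P6: corner angles sum to 3*pi, defect = 2*pi - 3*pi = -pi
the rotation equals the total enclosed defect, so the final angle is initial + defects (mod 2*pi)
final angle = (3/4)*pi + 0 = (3/4)*pi (mod 2*pi)


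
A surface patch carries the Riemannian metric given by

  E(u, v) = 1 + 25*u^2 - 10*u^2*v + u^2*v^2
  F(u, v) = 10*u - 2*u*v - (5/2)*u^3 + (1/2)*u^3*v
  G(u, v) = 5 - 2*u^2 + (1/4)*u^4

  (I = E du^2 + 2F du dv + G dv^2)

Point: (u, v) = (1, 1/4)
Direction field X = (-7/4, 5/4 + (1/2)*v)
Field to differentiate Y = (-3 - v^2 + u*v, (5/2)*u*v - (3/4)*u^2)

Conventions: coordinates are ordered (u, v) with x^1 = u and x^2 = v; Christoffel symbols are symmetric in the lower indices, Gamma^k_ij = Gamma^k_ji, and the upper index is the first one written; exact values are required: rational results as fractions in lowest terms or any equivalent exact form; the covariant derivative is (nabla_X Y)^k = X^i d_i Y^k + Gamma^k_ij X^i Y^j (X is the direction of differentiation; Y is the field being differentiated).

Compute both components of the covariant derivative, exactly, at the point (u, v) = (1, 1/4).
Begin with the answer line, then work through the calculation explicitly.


Answer: (nabla_X Y)^u = 138069/26432, (nabla_X Y)^v = 10803/1652

E = 377/16, F = 57/8, G = 13/4 at the point
E_u = 361/8, E_v = -19/2, F_u = 19/8, F_v = -3/2, G_u = -3, G_v = 0
EG - F^2 = 413/16;  g^inv = (16/413) * [[13/4, -57/8], [-57/8, 377/16]]
first-kind symbols [ij,l] = (1/2)(d_i g_jl + d_j g_il - d_l g_ij): [uu,u] = E_u/2 = 361/16, [uu,v] = F_u - E_v/2 = 57/8, [uv,u] = E_v/2 = -19/4, [uv,v] = G_u/2 = -3/2, [vv,u] = F_v - G_u/2 = 0, [vv,v] = G_v/2 = 0
Gamma^u_ij = (G*[ij,u] - F*[ij,v])/(EG - F^2), Gamma^v_ij = (E*[ij,v] - F*[ij,u])/(EG - F^2)
Gamma_uuu = 361/413, Gamma_uuv = -76/413, Gamma_uvv = 0, Gamma_vuu = 114/413, Gamma_vuv = -24/413, Gamma_vvv = 0
X = (-7/4, 11/8), Y = (-45/16, -1/8) at the point


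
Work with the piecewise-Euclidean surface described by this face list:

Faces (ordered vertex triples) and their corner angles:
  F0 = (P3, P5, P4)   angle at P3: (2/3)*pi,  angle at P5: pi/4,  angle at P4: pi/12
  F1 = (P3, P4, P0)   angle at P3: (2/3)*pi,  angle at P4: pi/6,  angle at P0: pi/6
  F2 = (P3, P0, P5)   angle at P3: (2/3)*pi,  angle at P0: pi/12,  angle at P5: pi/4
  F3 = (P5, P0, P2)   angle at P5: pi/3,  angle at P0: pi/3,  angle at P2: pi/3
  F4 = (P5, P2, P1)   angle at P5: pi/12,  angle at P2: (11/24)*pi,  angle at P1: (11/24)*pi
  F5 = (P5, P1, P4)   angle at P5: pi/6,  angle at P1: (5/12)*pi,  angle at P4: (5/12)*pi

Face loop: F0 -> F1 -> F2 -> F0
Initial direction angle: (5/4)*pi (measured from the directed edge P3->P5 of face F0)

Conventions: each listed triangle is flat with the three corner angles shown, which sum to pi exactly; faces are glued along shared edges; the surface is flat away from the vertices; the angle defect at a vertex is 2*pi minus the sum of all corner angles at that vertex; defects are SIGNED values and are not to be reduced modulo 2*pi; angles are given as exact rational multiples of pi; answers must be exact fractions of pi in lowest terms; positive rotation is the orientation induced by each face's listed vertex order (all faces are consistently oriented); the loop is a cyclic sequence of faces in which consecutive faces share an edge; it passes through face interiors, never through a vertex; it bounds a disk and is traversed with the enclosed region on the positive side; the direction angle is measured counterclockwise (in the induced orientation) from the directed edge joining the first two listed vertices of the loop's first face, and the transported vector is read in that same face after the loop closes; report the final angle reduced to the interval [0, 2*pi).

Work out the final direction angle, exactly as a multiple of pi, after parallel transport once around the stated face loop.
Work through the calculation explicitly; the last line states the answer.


enclosed vertex P3: corner angles sum to 2*pi, defect = 2*pi - 2*pi = 0
adding the enclosed defects to the starting angle (mod 2*pi, induced orientation) gives the holonomy
final angle = (5/4)*pi + 0 = (5/4)*pi (mod 2*pi)

Answer: final direction angle = (5/4)*pi


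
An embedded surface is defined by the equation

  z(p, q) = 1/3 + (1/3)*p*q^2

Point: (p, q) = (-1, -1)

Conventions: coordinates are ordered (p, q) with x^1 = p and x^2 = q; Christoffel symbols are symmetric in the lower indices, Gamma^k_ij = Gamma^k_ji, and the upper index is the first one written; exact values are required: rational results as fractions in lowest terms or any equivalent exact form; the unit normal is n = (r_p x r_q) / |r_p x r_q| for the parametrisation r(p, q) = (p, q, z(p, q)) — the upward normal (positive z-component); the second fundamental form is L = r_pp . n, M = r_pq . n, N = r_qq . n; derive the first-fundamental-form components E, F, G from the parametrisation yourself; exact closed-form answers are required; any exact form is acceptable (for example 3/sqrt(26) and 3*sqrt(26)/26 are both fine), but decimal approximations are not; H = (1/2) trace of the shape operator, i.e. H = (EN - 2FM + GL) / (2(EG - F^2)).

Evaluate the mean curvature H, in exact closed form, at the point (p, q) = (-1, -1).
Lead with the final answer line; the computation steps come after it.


Answer: H = -3*sqrt(14)/98

z_p = 1/3, z_q = 2/3, z_pp = 0, z_pq = -2/3, z_qq = -2/3
E = 10/9, F = 2/9, G = 13/9; answer radicand W^2 = 14/9
unnormalised second-form numerators: l = 0, m = -2/3, n = -2/3; L = l/sqrt(14/9), and similarly M = m/sqrt(W^2), N = n/sqrt(W^2)
H = (E*n - 2*F*m + G*l) / (2*(EG - F^2)*sqrt(W^2)); E*n - 2*F*m + G*l = -4/9, EG - F^2 = 14/9, so H = (-1/7)/sqrt(14/9)


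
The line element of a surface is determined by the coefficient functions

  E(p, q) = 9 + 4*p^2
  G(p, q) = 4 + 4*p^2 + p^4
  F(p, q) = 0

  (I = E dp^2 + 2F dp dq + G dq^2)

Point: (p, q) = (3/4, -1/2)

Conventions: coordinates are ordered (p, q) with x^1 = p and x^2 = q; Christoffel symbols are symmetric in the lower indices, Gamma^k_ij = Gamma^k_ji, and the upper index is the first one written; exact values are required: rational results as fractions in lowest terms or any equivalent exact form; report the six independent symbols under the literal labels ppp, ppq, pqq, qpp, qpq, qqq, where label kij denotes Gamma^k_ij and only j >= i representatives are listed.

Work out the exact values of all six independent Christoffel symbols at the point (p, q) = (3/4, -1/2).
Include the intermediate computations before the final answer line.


E = 45/4, F = 0, G = 1681/256 at the point
E_p = 6, E_q = 0, F_p = 0, F_q = 0, G_p = 123/16, G_q = 0
EG - F^2 = 75645/1024;  g^inv = (1024/75645) * [[1681/256, 0], [0, 45/4]]
first-kind symbols [ij,l] = (1/2)(d_i g_jl + d_j g_il - d_l g_ij): [pp,p] = E_p/2 = 3, [pp,q] = F_p - E_q/2 = 0, [pq,p] = E_q/2 = 0, [pq,q] = G_p/2 = 123/32, [qq,p] = F_q - G_p/2 = -123/32, [qq,q] = G_q/2 = 0
Gamma^p_ij = (G*[ij,p] - F*[ij,q])/(EG - F^2), Gamma^q_ij = (E*[ij,q] - F*[ij,p])/(EG - F^2)

Answer: Gamma_ppp = 4/15, Gamma_ppq = 0, Gamma_pqq = -41/120, Gamma_qpp = 0, Gamma_qpq = 24/41, Gamma_qqq = 0


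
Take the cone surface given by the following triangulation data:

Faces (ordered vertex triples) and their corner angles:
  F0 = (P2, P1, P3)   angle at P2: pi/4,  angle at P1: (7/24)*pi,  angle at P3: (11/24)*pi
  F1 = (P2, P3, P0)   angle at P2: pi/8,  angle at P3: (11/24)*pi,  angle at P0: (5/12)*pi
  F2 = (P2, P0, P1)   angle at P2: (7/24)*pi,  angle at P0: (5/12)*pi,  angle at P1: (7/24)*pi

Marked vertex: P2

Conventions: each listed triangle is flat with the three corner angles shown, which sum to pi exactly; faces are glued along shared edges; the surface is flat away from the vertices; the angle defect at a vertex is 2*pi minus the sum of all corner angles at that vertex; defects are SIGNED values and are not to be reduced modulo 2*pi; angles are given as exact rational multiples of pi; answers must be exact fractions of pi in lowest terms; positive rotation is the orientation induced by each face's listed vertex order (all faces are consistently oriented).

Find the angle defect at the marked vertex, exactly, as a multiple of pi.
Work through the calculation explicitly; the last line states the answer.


Sum of corner angles at P2: (2/3)*pi
defect = 2*pi - (2/3)*pi

Answer: defect(P2) = (4/3)*pi
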